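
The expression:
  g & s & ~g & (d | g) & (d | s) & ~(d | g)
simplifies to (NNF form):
False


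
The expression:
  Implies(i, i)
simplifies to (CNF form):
True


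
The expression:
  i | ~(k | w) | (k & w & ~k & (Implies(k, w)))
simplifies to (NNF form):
i | (~k & ~w)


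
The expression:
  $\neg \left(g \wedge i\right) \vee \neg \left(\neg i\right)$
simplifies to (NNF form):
$\text{True}$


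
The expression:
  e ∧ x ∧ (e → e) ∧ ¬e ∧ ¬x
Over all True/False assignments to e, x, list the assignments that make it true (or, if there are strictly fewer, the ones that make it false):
is never true.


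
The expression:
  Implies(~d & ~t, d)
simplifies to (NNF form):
d | t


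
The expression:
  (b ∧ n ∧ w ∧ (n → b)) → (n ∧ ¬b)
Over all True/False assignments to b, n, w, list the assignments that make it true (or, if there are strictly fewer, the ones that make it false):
is false only for:
  b=True, n=True, w=True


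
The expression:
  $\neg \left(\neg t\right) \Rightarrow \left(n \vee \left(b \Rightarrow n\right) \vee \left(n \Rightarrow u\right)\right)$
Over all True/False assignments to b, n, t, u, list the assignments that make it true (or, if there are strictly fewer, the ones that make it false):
is always true.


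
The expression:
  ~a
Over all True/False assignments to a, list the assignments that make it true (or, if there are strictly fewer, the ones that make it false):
is true only for:
  a=False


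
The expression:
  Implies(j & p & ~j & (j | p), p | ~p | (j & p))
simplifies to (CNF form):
True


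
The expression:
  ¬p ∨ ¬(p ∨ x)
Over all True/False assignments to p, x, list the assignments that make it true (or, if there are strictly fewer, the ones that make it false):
is true only for:
  p=False, x=False;
  p=False, x=True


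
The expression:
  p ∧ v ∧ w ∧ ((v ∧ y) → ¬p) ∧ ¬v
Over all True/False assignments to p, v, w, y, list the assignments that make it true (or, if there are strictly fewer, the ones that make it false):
is never true.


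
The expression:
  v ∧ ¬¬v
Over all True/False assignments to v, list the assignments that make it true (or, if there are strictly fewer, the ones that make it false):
is true only for:
  v=True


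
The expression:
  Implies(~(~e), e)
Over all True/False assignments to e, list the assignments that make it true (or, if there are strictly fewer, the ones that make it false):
is always true.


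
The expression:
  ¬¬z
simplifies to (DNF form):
z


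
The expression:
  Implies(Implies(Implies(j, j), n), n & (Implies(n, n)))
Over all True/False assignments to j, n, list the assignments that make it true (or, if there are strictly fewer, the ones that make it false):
is always true.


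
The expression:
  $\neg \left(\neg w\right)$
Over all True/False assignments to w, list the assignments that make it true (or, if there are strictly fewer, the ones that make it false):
is true only for:
  w=True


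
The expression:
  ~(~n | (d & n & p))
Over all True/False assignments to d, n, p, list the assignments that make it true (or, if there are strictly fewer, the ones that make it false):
is true only for:
  d=False, n=True, p=False;
  d=False, n=True, p=True;
  d=True, n=True, p=False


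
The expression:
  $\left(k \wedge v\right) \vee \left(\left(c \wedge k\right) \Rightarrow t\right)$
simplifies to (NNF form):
$t \vee v \vee \neg c \vee \neg k$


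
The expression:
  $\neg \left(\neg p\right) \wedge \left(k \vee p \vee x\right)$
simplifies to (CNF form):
$p$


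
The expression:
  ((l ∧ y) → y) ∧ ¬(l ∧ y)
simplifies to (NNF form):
¬l ∨ ¬y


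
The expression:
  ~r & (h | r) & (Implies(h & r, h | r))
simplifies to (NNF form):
h & ~r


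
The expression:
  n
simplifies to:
n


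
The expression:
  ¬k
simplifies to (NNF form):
¬k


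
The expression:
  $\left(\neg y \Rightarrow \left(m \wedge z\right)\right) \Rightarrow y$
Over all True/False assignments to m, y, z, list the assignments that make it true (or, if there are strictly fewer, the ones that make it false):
is false only for:
  m=True, y=False, z=True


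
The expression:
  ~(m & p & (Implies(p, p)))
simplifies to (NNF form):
~m | ~p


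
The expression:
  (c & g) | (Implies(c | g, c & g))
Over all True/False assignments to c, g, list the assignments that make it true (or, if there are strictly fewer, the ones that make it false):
is true only for:
  c=False, g=False;
  c=True, g=True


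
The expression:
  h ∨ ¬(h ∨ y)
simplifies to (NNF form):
h ∨ ¬y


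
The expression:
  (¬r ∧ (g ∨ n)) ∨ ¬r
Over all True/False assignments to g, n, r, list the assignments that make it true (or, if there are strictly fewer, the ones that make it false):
is true only for:
  g=False, n=False, r=False;
  g=False, n=True, r=False;
  g=True, n=False, r=False;
  g=True, n=True, r=False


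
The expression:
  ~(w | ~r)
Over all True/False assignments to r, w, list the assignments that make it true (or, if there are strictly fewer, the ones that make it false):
is true only for:
  r=True, w=False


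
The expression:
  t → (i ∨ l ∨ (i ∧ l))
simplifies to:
i ∨ l ∨ ¬t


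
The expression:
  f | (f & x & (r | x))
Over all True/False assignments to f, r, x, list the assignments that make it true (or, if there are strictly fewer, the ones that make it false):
is true only for:
  f=True, r=False, x=False;
  f=True, r=False, x=True;
  f=True, r=True, x=False;
  f=True, r=True, x=True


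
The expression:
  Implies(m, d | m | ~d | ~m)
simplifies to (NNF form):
True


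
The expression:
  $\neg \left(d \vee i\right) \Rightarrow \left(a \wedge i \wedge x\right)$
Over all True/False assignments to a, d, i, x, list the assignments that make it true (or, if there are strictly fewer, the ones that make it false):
is false only for:
  a=False, d=False, i=False, x=False;
  a=False, d=False, i=False, x=True;
  a=True, d=False, i=False, x=False;
  a=True, d=False, i=False, x=True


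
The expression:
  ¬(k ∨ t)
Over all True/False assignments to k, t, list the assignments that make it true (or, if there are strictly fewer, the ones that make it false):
is true only for:
  k=False, t=False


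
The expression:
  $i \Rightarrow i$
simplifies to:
$\text{True}$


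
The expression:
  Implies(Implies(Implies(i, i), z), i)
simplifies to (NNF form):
i | ~z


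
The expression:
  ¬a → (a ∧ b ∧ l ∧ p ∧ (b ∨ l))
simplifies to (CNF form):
a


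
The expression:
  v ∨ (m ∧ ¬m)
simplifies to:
v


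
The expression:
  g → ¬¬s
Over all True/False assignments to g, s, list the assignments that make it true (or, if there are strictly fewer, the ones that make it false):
is false only for:
  g=True, s=False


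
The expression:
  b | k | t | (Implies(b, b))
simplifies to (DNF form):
True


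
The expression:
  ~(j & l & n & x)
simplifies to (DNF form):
~j | ~l | ~n | ~x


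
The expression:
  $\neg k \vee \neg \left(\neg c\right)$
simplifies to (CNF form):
$c \vee \neg k$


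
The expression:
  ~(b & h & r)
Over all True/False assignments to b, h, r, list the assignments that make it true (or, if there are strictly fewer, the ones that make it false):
is false only for:
  b=True, h=True, r=True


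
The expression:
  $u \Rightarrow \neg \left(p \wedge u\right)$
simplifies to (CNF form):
$\neg p \vee \neg u$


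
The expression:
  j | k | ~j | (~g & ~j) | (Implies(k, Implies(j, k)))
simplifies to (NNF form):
True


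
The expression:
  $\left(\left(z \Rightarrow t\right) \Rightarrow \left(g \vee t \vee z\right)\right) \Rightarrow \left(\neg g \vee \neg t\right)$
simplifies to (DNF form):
$\neg g \vee \neg t$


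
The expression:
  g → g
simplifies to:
True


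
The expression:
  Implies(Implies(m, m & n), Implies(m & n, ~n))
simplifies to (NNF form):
~m | ~n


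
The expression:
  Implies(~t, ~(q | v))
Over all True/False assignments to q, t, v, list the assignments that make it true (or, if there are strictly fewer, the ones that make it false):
is false only for:
  q=False, t=False, v=True;
  q=True, t=False, v=False;
  q=True, t=False, v=True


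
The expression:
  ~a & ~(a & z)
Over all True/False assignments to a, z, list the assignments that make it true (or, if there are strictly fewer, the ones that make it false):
is true only for:
  a=False, z=False;
  a=False, z=True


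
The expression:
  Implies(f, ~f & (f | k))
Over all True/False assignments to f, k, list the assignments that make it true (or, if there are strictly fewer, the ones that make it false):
is true only for:
  f=False, k=False;
  f=False, k=True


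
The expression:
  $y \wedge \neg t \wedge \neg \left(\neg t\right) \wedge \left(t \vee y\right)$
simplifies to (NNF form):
$\text{False}$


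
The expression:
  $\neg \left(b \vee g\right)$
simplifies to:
$\neg b \wedge \neg g$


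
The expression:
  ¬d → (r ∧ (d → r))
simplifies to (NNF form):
d ∨ r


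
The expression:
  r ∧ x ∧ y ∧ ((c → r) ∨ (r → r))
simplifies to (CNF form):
r ∧ x ∧ y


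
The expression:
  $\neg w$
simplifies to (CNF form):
$\neg w$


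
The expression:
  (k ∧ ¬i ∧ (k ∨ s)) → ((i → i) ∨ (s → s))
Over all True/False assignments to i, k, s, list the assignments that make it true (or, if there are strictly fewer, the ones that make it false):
is always true.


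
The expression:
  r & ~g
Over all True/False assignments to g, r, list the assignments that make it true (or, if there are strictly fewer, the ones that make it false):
is true only for:
  g=False, r=True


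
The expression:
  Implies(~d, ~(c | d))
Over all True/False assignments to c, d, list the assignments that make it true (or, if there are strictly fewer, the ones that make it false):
is false only for:
  c=True, d=False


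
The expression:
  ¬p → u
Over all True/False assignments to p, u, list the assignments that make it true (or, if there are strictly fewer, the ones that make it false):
is false only for:
  p=False, u=False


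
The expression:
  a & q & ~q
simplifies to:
False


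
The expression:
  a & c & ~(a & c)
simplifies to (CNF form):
False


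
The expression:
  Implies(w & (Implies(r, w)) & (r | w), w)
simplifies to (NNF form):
True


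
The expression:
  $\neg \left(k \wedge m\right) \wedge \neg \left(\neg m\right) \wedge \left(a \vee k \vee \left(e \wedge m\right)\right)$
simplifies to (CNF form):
$m \wedge \neg k \wedge \left(a \vee e\right)$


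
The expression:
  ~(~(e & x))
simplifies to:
e & x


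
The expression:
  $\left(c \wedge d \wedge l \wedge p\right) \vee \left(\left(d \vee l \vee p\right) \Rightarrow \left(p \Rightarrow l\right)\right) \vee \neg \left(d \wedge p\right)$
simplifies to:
$l \vee \neg d \vee \neg p$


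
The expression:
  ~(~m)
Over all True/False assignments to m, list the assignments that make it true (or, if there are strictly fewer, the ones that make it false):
is true only for:
  m=True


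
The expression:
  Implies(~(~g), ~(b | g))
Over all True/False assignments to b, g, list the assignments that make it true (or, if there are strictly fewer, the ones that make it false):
is true only for:
  b=False, g=False;
  b=True, g=False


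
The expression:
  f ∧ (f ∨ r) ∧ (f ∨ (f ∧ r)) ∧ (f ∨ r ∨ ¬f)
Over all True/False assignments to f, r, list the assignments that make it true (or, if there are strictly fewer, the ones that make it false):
is true only for:
  f=True, r=False;
  f=True, r=True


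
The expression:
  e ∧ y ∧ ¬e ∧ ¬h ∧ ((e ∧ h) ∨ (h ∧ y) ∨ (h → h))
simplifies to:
False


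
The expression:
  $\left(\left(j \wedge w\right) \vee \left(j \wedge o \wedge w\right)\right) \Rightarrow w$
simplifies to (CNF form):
$\text{True}$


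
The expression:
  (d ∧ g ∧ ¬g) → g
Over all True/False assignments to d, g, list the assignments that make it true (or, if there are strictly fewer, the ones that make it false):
is always true.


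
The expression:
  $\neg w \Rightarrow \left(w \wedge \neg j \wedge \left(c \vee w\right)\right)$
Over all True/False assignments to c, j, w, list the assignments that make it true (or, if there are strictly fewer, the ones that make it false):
is true only for:
  c=False, j=False, w=True;
  c=False, j=True, w=True;
  c=True, j=False, w=True;
  c=True, j=True, w=True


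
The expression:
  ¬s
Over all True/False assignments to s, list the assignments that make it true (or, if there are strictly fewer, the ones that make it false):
is true only for:
  s=False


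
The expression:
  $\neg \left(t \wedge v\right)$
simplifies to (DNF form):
$\neg t \vee \neg v$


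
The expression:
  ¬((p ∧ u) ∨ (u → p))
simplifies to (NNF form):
u ∧ ¬p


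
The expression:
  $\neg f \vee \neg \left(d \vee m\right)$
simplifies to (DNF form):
$\left(\neg d \wedge \neg m\right) \vee \neg f$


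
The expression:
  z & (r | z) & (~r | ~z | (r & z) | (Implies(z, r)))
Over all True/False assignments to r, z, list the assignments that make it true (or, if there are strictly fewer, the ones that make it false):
is true only for:
  r=False, z=True;
  r=True, z=True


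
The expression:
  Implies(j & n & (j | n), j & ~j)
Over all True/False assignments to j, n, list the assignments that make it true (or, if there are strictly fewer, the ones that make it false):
is false only for:
  j=True, n=True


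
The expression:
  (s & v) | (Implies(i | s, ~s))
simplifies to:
v | ~s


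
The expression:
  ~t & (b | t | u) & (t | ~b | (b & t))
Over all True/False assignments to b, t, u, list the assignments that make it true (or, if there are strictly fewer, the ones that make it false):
is true only for:
  b=False, t=False, u=True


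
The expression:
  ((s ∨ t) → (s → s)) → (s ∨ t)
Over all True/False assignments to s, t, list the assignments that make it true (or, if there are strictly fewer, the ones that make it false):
is false only for:
  s=False, t=False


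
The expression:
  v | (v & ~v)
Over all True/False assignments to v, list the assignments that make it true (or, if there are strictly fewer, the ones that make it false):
is true only for:
  v=True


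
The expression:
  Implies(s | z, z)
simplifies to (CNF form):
z | ~s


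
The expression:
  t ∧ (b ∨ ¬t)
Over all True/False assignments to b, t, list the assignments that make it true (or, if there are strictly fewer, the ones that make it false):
is true only for:
  b=True, t=True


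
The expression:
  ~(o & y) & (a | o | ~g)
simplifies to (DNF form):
(a & ~o) | (o & ~y) | (~g & ~o)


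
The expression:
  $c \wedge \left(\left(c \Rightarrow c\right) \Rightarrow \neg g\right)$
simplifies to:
$c \wedge \neg g$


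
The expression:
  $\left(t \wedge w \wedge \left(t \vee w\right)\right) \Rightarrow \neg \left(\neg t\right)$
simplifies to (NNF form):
$\text{True}$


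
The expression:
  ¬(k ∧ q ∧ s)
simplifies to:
¬k ∨ ¬q ∨ ¬s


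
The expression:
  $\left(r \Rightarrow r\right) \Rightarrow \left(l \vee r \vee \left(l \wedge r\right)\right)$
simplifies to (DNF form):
$l \vee r$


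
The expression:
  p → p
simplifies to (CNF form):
True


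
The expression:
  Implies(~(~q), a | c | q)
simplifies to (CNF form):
True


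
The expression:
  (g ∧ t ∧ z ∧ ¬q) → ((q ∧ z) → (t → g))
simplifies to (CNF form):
True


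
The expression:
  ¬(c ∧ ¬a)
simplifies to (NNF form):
a ∨ ¬c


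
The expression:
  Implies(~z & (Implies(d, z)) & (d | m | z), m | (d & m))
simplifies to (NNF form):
True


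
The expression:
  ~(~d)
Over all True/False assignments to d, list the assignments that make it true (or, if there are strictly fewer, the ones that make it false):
is true only for:
  d=True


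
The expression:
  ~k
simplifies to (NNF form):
~k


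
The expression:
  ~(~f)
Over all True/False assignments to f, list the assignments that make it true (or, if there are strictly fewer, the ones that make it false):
is true only for:
  f=True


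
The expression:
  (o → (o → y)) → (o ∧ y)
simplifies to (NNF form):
o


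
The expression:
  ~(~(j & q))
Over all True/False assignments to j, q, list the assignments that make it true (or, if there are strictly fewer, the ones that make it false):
is true only for:
  j=True, q=True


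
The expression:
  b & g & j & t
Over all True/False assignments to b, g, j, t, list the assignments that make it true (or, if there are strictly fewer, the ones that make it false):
is true only for:
  b=True, g=True, j=True, t=True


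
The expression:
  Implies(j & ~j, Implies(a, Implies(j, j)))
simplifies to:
True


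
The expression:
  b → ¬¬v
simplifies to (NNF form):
v ∨ ¬b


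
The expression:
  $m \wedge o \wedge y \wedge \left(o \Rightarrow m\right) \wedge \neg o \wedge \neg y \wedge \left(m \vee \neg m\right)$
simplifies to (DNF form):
$\text{False}$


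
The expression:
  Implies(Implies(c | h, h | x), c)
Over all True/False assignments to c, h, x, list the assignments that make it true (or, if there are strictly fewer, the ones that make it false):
is true only for:
  c=True, h=False, x=False;
  c=True, h=False, x=True;
  c=True, h=True, x=False;
  c=True, h=True, x=True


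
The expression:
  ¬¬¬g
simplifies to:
¬g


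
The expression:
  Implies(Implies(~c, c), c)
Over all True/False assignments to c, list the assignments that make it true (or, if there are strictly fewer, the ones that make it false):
is always true.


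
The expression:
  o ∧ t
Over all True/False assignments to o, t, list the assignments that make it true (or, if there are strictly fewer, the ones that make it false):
is true only for:
  o=True, t=True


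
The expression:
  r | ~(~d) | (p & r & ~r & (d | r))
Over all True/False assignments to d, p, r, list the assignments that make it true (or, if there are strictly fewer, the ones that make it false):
is false only for:
  d=False, p=False, r=False;
  d=False, p=True, r=False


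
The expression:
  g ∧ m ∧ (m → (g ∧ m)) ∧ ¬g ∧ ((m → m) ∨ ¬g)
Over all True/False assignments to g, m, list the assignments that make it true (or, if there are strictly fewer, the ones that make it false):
is never true.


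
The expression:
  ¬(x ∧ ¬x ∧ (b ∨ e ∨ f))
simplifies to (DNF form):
True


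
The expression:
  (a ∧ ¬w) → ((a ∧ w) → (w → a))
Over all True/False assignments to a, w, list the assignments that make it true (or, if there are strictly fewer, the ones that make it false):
is always true.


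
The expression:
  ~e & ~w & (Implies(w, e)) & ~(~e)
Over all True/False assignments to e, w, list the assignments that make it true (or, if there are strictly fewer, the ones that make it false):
is never true.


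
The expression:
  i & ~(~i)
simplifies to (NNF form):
i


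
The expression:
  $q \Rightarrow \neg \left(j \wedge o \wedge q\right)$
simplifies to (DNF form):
$\neg j \vee \neg o \vee \neg q$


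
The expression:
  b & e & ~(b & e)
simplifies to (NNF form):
False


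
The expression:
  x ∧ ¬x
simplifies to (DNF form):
False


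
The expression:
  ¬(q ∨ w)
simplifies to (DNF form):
¬q ∧ ¬w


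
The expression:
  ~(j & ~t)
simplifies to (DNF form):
t | ~j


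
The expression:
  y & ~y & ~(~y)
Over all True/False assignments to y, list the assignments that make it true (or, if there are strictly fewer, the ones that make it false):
is never true.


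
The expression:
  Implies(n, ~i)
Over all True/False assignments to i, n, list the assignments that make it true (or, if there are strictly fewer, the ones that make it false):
is false only for:
  i=True, n=True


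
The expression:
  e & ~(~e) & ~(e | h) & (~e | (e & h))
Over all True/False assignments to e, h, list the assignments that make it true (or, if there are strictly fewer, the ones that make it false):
is never true.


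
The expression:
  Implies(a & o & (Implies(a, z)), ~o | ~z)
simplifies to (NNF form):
~a | ~o | ~z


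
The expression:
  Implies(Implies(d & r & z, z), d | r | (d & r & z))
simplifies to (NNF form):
d | r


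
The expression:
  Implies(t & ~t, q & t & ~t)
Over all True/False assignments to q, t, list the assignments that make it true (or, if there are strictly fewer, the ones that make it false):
is always true.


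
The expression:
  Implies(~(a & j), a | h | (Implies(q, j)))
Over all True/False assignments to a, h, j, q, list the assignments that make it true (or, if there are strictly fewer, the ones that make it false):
is false only for:
  a=False, h=False, j=False, q=True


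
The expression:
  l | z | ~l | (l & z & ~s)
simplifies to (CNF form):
True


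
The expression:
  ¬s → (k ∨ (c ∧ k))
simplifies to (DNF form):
k ∨ s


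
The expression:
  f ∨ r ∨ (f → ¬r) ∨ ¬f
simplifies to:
True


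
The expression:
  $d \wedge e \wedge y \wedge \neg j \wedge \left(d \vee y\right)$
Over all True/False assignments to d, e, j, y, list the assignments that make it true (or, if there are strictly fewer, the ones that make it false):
is true only for:
  d=True, e=True, j=False, y=True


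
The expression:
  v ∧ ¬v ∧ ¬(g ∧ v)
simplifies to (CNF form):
False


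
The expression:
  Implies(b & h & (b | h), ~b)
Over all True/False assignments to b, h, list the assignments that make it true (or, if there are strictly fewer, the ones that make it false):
is false only for:
  b=True, h=True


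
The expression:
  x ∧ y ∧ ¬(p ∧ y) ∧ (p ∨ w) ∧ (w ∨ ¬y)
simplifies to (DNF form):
w ∧ x ∧ y ∧ ¬p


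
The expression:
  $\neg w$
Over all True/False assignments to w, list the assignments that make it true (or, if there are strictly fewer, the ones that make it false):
is true only for:
  w=False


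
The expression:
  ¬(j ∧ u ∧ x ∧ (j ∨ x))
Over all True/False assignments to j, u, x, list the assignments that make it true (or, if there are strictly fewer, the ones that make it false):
is false only for:
  j=True, u=True, x=True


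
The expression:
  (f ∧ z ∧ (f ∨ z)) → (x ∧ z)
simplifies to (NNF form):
x ∨ ¬f ∨ ¬z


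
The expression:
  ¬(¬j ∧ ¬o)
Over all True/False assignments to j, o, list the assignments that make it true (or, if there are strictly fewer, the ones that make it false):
is false only for:
  j=False, o=False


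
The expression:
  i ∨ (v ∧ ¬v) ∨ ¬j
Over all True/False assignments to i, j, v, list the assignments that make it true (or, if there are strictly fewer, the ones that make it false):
is false only for:
  i=False, j=True, v=False;
  i=False, j=True, v=True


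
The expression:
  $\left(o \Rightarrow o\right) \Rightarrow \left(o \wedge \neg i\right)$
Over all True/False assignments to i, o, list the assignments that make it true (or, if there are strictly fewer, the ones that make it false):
is true only for:
  i=False, o=True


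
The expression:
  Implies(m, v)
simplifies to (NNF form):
v | ~m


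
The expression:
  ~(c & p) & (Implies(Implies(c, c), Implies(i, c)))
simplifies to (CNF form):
(c | ~i) & (~c | ~p)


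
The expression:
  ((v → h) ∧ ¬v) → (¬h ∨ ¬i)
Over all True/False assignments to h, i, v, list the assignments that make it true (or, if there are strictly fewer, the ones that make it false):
is false only for:
  h=True, i=True, v=False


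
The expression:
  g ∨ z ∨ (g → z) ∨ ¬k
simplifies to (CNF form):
True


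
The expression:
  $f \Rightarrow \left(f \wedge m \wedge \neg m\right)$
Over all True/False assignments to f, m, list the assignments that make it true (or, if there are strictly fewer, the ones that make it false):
is true only for:
  f=False, m=False;
  f=False, m=True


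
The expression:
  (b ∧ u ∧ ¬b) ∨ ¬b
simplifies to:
¬b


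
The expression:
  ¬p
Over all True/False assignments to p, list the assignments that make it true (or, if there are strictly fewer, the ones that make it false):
is true only for:
  p=False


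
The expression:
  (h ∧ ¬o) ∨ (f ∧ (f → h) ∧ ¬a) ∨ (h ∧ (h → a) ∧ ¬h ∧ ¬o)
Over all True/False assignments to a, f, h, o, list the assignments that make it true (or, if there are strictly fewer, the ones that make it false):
is true only for:
  a=False, f=False, h=True, o=False;
  a=False, f=True, h=True, o=False;
  a=False, f=True, h=True, o=True;
  a=True, f=False, h=True, o=False;
  a=True, f=True, h=True, o=False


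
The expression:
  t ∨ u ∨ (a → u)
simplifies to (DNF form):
t ∨ u ∨ ¬a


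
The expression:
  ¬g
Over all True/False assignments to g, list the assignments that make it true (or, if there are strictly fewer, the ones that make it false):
is true only for:
  g=False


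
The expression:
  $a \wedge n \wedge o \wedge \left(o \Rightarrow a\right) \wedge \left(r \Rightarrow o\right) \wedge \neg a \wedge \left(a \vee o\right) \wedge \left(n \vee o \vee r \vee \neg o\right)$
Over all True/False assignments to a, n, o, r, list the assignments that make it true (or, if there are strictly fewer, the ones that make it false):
is never true.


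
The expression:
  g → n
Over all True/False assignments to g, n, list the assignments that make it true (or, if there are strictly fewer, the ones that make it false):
is false only for:
  g=True, n=False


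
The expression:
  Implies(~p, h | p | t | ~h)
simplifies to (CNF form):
True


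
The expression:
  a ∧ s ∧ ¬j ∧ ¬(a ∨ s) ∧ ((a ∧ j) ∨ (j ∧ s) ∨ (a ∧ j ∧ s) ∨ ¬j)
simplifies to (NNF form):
False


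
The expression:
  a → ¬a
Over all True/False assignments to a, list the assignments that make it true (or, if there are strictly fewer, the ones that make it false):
is true only for:
  a=False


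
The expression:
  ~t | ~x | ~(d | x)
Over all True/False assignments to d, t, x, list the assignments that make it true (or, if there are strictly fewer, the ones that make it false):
is false only for:
  d=False, t=True, x=True;
  d=True, t=True, x=True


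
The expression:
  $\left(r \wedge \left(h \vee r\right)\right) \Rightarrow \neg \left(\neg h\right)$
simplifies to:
$h \vee \neg r$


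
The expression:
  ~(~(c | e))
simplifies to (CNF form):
c | e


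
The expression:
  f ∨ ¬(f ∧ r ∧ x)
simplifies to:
True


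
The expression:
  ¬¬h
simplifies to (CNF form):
h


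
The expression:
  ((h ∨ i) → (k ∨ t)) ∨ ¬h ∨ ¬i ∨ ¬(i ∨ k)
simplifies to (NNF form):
k ∨ t ∨ ¬h ∨ ¬i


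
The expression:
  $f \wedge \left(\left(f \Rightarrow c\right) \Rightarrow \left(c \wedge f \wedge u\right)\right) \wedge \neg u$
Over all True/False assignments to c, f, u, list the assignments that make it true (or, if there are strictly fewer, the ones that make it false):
is true only for:
  c=False, f=True, u=False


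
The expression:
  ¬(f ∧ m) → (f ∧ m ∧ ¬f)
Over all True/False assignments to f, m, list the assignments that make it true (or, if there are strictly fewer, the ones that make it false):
is true only for:
  f=True, m=True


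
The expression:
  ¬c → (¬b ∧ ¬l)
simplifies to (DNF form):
c ∨ (¬b ∧ ¬l)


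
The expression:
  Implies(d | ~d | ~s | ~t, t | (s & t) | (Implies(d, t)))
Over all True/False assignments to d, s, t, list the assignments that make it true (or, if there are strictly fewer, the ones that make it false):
is false only for:
  d=True, s=False, t=False;
  d=True, s=True, t=False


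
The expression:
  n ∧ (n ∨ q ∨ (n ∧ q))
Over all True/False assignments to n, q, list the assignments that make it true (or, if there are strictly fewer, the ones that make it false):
is true only for:
  n=True, q=False;
  n=True, q=True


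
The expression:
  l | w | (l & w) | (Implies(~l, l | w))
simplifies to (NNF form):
l | w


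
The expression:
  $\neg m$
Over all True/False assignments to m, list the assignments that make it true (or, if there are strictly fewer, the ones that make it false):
is true only for:
  m=False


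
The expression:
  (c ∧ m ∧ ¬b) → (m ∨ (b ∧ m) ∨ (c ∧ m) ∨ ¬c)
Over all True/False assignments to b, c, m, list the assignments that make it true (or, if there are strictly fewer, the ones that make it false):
is always true.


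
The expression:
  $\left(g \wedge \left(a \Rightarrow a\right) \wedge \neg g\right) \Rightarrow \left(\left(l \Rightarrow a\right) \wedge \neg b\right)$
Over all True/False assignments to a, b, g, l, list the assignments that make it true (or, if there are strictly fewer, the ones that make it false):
is always true.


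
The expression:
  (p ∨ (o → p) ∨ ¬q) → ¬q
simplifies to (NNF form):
(o ∧ ¬p) ∨ ¬q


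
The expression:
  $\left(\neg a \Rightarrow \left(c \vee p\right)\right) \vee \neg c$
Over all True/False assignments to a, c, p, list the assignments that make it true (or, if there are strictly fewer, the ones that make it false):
is always true.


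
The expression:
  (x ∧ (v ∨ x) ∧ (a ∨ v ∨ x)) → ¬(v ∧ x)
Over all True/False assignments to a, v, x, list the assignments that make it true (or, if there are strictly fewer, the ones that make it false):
is false only for:
  a=False, v=True, x=True;
  a=True, v=True, x=True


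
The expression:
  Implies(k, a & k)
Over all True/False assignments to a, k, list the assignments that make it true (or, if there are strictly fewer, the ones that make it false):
is false only for:
  a=False, k=True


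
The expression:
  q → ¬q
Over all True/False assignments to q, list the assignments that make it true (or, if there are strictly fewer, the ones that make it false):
is true only for:
  q=False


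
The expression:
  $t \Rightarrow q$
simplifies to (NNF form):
$q \vee \neg t$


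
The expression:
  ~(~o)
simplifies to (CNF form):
o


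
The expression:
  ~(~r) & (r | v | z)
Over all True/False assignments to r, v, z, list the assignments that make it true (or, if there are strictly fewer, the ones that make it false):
is true only for:
  r=True, v=False, z=False;
  r=True, v=False, z=True;
  r=True, v=True, z=False;
  r=True, v=True, z=True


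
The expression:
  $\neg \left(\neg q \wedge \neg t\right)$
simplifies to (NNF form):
$q \vee t$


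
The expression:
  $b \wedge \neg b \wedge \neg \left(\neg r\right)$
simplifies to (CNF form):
$\text{False}$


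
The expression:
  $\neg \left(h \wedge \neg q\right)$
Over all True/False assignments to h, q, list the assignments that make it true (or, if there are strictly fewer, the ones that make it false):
is false only for:
  h=True, q=False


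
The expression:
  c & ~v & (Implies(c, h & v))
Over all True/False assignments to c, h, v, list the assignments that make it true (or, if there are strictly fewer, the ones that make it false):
is never true.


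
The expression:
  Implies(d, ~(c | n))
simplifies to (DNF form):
~d | (~c & ~n)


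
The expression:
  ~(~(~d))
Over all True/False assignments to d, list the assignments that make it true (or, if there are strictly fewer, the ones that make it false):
is true only for:
  d=False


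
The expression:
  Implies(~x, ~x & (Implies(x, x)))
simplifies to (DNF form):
True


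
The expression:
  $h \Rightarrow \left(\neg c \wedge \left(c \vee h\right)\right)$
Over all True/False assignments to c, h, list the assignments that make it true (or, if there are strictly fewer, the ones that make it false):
is false only for:
  c=True, h=True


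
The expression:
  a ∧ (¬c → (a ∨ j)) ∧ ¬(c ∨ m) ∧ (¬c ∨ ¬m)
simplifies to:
a ∧ ¬c ∧ ¬m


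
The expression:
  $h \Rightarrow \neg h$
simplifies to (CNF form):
$\neg h$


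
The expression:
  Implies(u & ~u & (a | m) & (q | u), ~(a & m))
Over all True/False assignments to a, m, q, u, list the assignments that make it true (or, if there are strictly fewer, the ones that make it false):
is always true.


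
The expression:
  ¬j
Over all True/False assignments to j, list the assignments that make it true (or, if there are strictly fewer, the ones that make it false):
is true only for:
  j=False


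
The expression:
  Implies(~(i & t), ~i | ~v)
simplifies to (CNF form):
t | ~i | ~v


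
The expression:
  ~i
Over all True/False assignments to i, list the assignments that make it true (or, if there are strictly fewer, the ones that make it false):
is true only for:
  i=False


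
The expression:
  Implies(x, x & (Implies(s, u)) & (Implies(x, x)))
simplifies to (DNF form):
u | ~s | ~x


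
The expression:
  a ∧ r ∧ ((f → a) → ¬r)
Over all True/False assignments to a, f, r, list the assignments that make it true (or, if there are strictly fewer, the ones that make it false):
is never true.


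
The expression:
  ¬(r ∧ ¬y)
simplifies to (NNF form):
y ∨ ¬r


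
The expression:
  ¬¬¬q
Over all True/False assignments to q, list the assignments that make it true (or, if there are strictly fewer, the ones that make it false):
is true only for:
  q=False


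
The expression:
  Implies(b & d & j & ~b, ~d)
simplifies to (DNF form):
True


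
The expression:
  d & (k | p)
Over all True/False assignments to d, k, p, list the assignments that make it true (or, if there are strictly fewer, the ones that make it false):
is true only for:
  d=True, k=False, p=True;
  d=True, k=True, p=False;
  d=True, k=True, p=True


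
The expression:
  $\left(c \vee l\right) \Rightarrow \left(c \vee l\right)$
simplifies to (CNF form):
$\text{True}$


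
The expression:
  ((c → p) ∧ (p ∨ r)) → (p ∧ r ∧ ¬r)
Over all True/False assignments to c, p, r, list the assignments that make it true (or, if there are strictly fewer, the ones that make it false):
is true only for:
  c=False, p=False, r=False;
  c=True, p=False, r=False;
  c=True, p=False, r=True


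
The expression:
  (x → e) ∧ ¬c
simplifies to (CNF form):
¬c ∧ (e ∨ ¬x)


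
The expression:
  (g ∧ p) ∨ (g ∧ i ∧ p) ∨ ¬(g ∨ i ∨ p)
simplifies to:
(g ∧ p) ∨ (¬g ∧ ¬i ∧ ¬p)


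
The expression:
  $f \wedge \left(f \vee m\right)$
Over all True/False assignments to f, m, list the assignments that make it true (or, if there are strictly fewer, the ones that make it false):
is true only for:
  f=True, m=False;
  f=True, m=True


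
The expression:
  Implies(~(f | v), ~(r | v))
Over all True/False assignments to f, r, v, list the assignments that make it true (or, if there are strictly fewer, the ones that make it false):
is false only for:
  f=False, r=True, v=False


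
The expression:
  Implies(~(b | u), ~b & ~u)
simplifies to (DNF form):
True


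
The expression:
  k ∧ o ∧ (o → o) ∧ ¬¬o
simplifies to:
k ∧ o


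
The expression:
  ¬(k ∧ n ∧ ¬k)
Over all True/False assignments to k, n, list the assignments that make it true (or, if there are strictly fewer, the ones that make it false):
is always true.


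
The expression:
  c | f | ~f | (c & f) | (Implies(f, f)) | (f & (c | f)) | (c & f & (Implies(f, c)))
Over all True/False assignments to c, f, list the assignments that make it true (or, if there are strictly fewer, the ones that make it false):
is always true.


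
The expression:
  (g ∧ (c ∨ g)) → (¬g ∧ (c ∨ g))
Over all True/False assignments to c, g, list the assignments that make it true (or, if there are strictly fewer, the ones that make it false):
is true only for:
  c=False, g=False;
  c=True, g=False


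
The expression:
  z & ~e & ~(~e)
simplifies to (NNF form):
False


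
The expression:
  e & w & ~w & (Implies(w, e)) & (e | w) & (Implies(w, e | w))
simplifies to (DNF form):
False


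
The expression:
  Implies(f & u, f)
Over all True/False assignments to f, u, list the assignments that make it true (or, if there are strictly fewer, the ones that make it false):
is always true.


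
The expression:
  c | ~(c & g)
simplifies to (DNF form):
True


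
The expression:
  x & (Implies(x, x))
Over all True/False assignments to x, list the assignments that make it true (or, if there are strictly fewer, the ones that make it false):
is true only for:
  x=True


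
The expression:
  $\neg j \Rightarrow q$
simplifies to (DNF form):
$j \vee q$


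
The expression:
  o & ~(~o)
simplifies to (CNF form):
o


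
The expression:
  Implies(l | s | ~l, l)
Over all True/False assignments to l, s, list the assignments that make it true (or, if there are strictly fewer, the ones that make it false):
is true only for:
  l=True, s=False;
  l=True, s=True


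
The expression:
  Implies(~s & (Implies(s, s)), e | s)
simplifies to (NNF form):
e | s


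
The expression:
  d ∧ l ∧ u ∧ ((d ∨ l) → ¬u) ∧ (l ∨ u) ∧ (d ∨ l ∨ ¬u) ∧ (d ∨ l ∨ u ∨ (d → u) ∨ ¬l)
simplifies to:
False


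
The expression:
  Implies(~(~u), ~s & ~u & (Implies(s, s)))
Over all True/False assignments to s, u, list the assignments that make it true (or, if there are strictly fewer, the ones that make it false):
is true only for:
  s=False, u=False;
  s=True, u=False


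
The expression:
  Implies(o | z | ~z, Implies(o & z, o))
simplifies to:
True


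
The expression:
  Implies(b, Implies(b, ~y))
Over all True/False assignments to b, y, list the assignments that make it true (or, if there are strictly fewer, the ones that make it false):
is false only for:
  b=True, y=True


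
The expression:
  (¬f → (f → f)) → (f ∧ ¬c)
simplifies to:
f ∧ ¬c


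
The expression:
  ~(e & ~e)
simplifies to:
True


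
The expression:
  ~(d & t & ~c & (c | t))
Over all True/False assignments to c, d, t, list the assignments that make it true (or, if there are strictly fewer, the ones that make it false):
is false only for:
  c=False, d=True, t=True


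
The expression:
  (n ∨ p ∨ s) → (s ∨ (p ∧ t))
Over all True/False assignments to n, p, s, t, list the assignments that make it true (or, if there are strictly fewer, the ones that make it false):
is false only for:
  n=False, p=True, s=False, t=False;
  n=True, p=False, s=False, t=False;
  n=True, p=False, s=False, t=True;
  n=True, p=True, s=False, t=False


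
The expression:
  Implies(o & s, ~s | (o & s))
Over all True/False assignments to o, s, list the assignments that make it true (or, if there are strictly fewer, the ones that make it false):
is always true.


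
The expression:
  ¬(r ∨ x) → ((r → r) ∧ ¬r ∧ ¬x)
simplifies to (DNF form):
True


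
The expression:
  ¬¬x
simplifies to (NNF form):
x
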